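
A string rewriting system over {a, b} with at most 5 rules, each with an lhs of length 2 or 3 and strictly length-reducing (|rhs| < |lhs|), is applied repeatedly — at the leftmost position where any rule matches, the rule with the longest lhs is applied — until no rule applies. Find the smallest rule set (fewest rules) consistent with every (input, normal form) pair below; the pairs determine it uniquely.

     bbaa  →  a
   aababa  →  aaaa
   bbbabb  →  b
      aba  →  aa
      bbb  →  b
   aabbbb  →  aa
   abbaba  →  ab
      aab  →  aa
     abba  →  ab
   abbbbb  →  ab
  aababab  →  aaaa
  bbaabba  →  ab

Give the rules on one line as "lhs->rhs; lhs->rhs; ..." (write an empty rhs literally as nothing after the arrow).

aab->aa; ba->a; bb->b; bba->b

  | bbaa => ba => a
  | aababa => aaaba => aaaa
  | bbbabb => bbabb => bbb => bb => b
  | aba => aa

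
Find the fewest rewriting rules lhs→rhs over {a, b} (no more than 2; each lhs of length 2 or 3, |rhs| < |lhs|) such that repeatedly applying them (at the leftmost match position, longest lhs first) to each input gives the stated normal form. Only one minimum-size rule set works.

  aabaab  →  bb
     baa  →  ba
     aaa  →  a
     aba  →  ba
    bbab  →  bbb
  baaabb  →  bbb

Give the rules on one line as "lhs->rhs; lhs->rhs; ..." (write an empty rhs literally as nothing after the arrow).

  | aabaab => abaab => baab => bab => bb
  | baa => ba
  | aaa => aa => a
  | aba => ba

aa->a; ab->b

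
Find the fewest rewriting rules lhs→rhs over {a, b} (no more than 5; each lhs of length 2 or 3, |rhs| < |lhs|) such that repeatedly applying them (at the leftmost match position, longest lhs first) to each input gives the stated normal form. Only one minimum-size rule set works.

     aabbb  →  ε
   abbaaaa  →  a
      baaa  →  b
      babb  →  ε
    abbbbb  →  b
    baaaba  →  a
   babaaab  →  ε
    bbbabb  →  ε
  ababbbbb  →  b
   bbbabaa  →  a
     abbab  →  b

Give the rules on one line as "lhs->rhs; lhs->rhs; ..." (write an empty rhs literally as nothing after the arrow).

  | aabbb => bbbb => bb => ε
  | abbaaaa => bbaaaa => aaaa => baa => a
  | baaa => aa => b
  | babb => bb => ε

aa->b; ab->b; ba->; bb->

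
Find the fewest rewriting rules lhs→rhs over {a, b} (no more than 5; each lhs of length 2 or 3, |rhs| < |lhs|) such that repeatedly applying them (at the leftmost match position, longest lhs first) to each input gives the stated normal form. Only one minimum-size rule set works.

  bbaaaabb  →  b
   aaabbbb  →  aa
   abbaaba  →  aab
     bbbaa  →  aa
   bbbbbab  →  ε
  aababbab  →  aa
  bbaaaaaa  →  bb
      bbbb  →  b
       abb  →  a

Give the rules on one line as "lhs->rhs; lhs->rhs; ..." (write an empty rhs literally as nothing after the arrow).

  | bbaaaabb => bbaaabb => bbaabb => bbabb => bbbb => b
  | aaabbbb => aabbbb => aabb => aa
  | abbaaba => aaaba => aaba => aab
  | bbbaa => aa

aaa->aa; abb->a; ba->b; bbb->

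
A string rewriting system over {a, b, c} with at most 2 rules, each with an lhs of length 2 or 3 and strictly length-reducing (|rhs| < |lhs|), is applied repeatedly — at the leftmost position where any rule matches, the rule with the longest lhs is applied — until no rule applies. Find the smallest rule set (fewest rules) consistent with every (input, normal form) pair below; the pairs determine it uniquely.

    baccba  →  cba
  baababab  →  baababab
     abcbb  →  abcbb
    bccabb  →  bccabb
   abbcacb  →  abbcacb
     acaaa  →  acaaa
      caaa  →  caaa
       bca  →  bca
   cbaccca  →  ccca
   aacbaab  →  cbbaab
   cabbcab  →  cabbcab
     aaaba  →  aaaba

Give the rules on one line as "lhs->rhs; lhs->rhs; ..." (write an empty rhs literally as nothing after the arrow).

  | baccba => cba
  | baababab
  | abcbb
  | bccabb

aac->cb; bac->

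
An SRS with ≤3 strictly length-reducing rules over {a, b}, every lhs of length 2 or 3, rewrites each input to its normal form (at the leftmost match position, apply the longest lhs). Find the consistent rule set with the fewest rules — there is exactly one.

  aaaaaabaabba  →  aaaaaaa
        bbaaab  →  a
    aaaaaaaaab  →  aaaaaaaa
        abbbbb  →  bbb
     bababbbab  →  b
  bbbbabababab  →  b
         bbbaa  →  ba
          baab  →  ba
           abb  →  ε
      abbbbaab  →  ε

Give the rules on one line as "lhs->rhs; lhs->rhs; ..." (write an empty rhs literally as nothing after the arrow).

ab->; abb->; bba->

  | aaaaaabaabba => aaaaaaabba => aaaaaaa
  | bbaaab => aab => a
  | aaaaaaaaab => aaaaaaaa
  | abbbbb => bbb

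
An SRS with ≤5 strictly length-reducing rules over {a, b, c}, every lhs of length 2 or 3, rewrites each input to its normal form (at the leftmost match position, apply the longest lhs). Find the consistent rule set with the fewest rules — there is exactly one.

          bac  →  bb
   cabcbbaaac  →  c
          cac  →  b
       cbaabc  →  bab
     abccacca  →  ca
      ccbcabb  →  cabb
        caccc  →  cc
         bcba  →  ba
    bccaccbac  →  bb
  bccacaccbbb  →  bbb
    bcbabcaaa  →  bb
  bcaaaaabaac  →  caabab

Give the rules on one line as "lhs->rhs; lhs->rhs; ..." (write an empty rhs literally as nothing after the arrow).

  | bac => bb
  | cabcbbaaac => cacbbaaac => cbbbaaac => bbbaaac => bbbc => bbc => bc => c
  | cac => cb => b
  | cbaabc => baabc => baac => bab

aaa->; ac->b; bc->c; cb->b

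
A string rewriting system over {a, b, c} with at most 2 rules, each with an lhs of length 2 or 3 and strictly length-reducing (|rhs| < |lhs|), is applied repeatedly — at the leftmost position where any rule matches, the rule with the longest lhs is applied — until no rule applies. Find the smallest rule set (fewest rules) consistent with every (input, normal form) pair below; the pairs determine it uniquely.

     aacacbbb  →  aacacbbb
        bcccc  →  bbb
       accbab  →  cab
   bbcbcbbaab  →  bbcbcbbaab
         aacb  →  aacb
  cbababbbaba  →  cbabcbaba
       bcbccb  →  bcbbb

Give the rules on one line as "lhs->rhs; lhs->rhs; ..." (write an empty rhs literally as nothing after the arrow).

  | aacacbbb
  | bcccc => bbcc => bbb
  | accbab => abbab => cab
  | bbcbcbbaab

abb->c; cc->b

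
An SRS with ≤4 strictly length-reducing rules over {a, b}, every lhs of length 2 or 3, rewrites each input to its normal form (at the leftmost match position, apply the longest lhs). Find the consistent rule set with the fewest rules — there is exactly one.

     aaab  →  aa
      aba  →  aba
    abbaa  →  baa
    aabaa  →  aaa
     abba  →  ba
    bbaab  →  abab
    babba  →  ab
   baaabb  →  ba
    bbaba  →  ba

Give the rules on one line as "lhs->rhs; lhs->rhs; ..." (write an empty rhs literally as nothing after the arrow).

  | aaab => aa
  | aba
  | abbaa => baa
  | aabaa => aaa

aab->a; abb->b; bba->ab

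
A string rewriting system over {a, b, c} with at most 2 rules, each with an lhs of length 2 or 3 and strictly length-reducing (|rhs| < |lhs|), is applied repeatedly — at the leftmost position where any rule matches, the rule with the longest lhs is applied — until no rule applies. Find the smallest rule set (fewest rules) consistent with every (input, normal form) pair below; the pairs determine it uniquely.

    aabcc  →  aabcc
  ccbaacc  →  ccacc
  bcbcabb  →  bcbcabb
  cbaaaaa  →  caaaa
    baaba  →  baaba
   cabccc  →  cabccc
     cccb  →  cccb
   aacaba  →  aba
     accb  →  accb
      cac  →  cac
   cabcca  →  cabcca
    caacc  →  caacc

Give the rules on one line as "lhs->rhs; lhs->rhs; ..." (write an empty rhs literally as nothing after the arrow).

  | aabcc
  | ccbaacc => ccacc
  | bcbcabb
  | cbaaaaa => caaaa

aca->; cba->c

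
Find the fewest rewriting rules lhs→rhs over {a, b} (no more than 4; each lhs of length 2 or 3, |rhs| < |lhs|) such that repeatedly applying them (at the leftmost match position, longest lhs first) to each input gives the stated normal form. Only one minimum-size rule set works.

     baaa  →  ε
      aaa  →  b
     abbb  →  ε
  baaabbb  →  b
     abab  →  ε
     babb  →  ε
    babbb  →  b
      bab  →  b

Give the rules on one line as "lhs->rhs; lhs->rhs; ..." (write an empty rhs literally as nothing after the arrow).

  | baaa => bb => ε
  | aaa => b
  | abbb => bb => ε
  | baaabbb => bbbbb => bbb => b

aaa->b; ab->; bb->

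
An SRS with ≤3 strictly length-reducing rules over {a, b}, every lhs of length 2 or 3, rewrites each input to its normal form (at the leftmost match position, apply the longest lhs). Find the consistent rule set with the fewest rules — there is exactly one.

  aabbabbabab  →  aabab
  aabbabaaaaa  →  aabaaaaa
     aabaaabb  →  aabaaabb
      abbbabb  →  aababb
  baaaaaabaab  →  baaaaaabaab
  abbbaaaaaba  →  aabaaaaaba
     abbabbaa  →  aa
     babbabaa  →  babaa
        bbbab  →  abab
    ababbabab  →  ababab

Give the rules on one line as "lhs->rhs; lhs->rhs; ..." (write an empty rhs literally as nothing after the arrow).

  | aabbabbabab => aabbabab => aabab
  | aabbabaaaaa => aabaaaaa
  | aabaaabb
  | abbbabb => aababb

bba->; bbb->ab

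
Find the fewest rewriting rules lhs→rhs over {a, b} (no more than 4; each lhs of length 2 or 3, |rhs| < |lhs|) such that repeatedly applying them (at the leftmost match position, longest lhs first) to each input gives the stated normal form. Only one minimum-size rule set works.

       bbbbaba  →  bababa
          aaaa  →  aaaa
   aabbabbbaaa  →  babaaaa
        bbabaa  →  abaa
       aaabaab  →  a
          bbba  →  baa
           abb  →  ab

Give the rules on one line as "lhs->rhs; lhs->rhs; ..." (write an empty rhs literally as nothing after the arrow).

aab->; bb->b; bba->a; bbb->ba

  | bbbbaba => bababa
  | aaaa
  | aabbabbbaaa => babbbaaa => babaaaa
  | bbabaa => abaa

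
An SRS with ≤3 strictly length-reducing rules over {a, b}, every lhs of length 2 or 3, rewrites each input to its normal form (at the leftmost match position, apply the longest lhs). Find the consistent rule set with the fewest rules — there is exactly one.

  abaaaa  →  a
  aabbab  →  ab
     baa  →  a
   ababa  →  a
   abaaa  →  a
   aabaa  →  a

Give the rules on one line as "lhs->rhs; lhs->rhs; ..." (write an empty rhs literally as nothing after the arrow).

aa->a; ba->a

  | abaaaa => aaaaa => aaaa => aaa => aa => a
  | aabbab => abbab => abab => aab => ab
  | baa => aa => a
  | ababa => aaba => aba => aa => a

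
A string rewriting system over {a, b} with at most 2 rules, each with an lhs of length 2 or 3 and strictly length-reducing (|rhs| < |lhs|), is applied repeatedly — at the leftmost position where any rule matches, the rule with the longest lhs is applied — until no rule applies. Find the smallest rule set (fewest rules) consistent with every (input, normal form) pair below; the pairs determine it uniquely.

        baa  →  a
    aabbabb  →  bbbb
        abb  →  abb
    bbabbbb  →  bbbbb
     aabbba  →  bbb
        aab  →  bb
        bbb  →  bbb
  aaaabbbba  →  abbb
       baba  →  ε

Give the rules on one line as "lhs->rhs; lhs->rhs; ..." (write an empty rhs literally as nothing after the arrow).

  | baa => a
  | aabbabb => bbbabb => bbbb
  | abb
  | bbabbbb => bbbbb

aa->b; ba->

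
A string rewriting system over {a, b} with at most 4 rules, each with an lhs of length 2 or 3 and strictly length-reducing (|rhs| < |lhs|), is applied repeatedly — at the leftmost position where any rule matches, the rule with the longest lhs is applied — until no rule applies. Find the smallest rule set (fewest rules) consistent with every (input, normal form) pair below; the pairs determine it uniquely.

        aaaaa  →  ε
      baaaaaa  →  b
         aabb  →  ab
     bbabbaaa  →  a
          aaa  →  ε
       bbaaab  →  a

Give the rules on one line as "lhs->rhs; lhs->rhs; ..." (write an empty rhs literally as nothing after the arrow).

  | aaaaa => baaa => ba => ε
  | baaaaaa => baaaa => baa => b
  | aabb => bbb => ab
  | bbabbaaa => aabbaaa => bbbaaa => abaaa => aba => a

aa->b; ba->; baa->b; bb->a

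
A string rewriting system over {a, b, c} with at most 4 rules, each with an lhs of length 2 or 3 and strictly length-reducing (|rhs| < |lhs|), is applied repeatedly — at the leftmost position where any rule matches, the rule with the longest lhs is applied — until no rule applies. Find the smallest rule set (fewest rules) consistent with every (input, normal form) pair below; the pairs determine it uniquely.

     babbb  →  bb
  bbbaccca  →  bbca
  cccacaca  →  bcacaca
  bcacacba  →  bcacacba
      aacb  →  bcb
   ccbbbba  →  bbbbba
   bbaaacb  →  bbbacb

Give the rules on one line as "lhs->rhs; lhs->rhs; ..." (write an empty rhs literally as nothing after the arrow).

  | babbb => bb
  | bbbaccca => bbbabca => bbca
  | cccacaca => bcacaca
  | bcacacba

aa->b; bab->; cc->b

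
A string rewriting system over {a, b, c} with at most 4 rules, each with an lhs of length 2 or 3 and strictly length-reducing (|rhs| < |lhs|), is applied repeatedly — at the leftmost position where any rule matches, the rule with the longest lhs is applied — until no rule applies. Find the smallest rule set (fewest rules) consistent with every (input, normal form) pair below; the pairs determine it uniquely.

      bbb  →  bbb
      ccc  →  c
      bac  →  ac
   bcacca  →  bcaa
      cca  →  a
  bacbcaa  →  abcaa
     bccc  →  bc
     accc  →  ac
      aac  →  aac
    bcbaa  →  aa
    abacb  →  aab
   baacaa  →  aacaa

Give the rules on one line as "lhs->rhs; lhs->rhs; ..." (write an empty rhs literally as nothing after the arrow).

ba->a; cb->b; cc->

  | bbb
  | ccc => c
  | bac => ac
  | bcacca => bcaa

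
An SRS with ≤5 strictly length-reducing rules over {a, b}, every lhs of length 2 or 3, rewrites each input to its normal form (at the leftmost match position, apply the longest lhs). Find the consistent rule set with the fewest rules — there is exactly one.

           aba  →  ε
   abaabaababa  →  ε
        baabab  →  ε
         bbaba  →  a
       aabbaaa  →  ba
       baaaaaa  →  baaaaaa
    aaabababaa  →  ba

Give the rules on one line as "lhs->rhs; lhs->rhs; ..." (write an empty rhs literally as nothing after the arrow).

aba->bb; bab->; bb->; bba->ba

  | aba => bb => ε
  | abaabaababa => bbabaababa => babaababa => aababa => abbba => aba => bb => ε
  | baabab => babbb => bb => ε
  | bbaba => baba => a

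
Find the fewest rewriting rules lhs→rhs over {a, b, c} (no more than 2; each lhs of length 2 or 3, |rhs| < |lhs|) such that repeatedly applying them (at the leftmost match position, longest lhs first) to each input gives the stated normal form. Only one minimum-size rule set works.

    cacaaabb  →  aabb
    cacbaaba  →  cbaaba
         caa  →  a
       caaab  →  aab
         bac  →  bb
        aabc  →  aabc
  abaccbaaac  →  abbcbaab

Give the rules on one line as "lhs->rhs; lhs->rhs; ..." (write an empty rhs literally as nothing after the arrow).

  | cacaaabb => caaabb => aabb
  | cacbaaba => cbaaba
  | caa => a
  | caaab => aab

ac->b; ca->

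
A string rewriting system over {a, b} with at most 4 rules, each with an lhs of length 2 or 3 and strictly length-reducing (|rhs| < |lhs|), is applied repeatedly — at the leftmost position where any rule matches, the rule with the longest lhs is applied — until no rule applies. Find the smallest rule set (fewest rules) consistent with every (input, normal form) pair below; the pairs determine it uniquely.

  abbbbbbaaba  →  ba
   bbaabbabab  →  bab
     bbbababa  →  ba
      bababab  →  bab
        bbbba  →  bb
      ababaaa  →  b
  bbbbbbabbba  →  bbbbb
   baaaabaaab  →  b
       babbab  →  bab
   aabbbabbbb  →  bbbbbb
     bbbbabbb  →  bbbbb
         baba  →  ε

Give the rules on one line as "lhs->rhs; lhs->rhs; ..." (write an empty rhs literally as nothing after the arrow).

aa->b; aba->ba; abb->; bba->

  | abbbbbbaaba => bbbbaaba => bbaba => ba
  | bbaabbabab => abbabab => abab => bab
  | bbbababa => bbaba => ba
  | bababab => bbabab => bab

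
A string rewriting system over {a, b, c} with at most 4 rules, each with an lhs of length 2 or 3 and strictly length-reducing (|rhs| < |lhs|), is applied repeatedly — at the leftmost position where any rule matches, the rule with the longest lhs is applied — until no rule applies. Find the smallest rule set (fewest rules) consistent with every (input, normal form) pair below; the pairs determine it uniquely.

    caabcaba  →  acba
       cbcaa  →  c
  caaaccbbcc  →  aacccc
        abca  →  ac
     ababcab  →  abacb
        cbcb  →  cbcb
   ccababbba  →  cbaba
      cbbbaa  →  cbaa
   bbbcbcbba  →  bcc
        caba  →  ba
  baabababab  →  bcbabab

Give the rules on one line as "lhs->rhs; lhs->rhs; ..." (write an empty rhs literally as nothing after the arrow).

aab->cc; bb->; bca->c; ca->

  | caabcaba => abcaba => acba
  | cbcaa => cca => c
  | caaaccbbcc => aaccbbcc => aacccc
  | abca => ac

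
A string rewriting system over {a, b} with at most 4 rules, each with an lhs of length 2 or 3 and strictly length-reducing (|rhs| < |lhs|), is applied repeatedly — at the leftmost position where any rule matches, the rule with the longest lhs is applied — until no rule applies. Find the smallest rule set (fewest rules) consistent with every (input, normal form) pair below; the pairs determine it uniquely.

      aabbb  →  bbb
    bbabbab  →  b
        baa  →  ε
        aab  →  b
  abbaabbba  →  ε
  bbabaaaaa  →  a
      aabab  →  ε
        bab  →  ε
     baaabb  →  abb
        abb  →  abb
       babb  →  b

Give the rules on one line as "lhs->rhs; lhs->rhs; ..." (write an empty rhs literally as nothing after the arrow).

aa->; ba->a; bab->

  | aabbb => bbb
  | bbabbab => bbab => b
  | baa => aa => ε
  | aab => b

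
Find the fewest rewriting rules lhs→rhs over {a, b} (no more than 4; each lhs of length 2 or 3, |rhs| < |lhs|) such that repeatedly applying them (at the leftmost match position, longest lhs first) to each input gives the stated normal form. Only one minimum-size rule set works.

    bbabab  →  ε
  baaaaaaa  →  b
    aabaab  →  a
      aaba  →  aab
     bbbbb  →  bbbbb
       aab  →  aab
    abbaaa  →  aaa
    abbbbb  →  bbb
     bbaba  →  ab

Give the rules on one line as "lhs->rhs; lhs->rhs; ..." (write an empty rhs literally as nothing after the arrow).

abb->; ba->b; bba->a

  | bbabab => abab => abb => ε
  | baaaaaaa => baaaaaa => baaaaa => baaaa => baaa => baa => ba => b
  | aabaab => aabab => aabb => a
  | aaba => aab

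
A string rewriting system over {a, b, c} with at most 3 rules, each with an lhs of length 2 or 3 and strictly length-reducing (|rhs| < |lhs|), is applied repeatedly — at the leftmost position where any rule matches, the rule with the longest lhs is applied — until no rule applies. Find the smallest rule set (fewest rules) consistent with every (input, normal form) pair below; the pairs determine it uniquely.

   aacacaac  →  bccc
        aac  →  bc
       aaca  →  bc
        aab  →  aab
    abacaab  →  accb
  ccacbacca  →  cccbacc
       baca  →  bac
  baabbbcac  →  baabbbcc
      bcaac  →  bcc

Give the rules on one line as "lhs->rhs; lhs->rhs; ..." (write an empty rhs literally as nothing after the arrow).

aac->bc; aba->ac; ca->c

  | aacacaac => bcacaac => bccaac => bccac => bccc
  | aac => bc
  | aaca => bca => bc
  | aab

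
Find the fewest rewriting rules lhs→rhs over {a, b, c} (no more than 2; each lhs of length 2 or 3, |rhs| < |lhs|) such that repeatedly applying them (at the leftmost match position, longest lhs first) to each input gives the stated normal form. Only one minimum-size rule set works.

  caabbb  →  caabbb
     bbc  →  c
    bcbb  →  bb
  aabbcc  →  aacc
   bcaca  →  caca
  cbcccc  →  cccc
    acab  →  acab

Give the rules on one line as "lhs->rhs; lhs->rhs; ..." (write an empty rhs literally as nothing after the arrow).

bc->c; cb->b

  | caabbb
  | bbc => bc => c
  | bcbb => cbb => bb
  | aabbcc => aabcc => aacc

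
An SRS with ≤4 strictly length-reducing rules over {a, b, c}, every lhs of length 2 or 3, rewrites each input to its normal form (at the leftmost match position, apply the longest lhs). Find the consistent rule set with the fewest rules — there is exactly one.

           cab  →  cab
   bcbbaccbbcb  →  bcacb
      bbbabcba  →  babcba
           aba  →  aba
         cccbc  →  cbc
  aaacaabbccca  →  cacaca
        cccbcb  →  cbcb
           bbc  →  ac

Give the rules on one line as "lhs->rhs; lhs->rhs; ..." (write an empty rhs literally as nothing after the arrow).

  | cab
  | bcbbaccbbcb => bcaaccbbcb => bccccbbcb => bcccbbcb => bccbbcb => bcbbcb => bcacb
  | bbbabcba => babcba
  | aba

aa->c; bb->a; bbb->b; cc->c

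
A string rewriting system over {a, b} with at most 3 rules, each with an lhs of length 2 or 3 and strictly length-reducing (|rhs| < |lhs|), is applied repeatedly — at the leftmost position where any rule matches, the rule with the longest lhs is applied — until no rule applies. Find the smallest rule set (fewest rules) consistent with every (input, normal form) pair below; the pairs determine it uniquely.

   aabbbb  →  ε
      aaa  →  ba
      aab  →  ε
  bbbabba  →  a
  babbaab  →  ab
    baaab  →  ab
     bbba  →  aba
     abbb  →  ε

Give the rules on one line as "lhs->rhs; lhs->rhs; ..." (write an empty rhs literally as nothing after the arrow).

  | aabbbb => bbbbb => abbb => aab => bb => ε
  | aaa => ba
  | aab => bb => ε
  | bbbabba => ababba => abaa => abb => a

aa->b; bb->; bbb->ab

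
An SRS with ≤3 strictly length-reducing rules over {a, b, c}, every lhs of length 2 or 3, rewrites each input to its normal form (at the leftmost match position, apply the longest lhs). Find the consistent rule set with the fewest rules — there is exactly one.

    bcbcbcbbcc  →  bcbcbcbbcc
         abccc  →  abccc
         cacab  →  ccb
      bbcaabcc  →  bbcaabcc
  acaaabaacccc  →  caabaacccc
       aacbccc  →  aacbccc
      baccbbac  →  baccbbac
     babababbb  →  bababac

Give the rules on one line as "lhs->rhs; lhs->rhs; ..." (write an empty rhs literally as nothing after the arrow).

  | bcbcbcbbcc
  | abccc
  | cacab => ccb
  | bbcaabcc

aca->c; bbb->c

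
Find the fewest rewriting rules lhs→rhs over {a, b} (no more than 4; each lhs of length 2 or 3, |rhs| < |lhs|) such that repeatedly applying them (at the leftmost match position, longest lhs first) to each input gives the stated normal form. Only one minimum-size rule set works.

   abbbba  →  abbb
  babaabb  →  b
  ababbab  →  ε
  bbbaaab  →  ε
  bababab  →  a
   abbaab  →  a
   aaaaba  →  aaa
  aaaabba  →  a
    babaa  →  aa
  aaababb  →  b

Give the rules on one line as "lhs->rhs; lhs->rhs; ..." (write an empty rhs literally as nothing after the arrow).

  | abbbba => abbb
  | babaabb => baaabb => aabb => b
  | ababbab => ababab => abaab => aab => ε
  | bbbaaab => bbaab => bab => ba => ε

aab->; ba->; bab->ba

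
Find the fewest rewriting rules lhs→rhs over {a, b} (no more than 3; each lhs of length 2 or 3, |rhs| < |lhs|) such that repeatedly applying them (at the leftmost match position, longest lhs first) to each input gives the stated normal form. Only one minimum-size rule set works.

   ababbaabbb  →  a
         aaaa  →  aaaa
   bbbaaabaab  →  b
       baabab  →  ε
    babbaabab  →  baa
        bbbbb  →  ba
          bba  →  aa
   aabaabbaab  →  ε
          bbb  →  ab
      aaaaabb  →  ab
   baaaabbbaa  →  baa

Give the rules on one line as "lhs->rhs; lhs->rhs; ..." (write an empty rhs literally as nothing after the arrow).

  | ababbaabbb => bbaabbb => aaabbb => ababb => bb => a
  | aaaa
  | bbbaaabaab => abaaabaab => aabaab => baaab => baba => b
  | baabab => bbaab => aaab => aba => ε

aab->ba; aba->; bb->a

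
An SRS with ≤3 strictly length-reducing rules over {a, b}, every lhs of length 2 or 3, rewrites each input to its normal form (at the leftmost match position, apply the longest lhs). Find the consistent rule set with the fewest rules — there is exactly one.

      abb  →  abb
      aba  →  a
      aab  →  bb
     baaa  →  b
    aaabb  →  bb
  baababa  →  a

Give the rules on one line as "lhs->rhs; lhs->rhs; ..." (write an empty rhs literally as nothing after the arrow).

  | abb
  | aba => a
  | aab => bb
  | baaa => aa => b

aa->b; ba->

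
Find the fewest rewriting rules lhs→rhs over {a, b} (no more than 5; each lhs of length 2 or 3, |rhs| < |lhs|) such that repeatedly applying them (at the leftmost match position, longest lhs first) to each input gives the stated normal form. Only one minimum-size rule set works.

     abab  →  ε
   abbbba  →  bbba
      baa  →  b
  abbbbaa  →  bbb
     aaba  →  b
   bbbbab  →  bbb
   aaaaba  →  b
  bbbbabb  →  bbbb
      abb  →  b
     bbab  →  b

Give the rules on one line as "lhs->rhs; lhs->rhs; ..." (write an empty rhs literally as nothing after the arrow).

  | abab => ab => ε
  | abbbba => bbba
  | baa => b
  | abbbbaa => bbbaa => bbb

aa->; aab->ba; ab->; bab->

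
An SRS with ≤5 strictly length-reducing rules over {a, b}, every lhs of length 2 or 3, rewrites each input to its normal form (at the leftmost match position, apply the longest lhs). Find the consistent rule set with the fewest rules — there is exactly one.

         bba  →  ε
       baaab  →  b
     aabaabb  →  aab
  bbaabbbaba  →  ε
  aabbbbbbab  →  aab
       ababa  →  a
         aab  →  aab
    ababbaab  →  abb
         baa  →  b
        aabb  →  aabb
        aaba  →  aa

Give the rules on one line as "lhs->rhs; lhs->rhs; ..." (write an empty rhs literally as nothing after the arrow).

  | bba => ba => ε
  | baaab => bab => b
  | aabaabb => aabbb => aab
  | bbaabbbaba => baabbbaba => bbbbaba => bbaba => baba => ba => ε

ba->; baa->b; bba->ba; bbb->b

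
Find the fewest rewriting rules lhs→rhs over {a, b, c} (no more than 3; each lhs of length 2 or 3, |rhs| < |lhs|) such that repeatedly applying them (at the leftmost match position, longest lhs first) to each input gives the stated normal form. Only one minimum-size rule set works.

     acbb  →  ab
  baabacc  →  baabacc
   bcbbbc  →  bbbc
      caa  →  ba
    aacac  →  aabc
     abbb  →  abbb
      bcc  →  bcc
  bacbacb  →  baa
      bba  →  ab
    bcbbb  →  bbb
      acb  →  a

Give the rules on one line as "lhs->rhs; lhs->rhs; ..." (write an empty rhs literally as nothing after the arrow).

  | acbb => ab
  | baabacc
  | bcbbbc => bbbc
  | caa => ba

bba->ab; ca->b; cb->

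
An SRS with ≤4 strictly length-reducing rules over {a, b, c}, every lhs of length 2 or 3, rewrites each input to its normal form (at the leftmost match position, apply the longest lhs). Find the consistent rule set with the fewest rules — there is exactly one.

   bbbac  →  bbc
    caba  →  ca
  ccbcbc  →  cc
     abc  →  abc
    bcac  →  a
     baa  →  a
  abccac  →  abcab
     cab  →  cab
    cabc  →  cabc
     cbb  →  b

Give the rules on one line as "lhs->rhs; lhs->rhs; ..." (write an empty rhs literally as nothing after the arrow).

  | bbbac => bbc
  | caba => ca
  | ccbcbc => ccbc => cc
  | abc

ba->; bab->a; cac->ab; cb->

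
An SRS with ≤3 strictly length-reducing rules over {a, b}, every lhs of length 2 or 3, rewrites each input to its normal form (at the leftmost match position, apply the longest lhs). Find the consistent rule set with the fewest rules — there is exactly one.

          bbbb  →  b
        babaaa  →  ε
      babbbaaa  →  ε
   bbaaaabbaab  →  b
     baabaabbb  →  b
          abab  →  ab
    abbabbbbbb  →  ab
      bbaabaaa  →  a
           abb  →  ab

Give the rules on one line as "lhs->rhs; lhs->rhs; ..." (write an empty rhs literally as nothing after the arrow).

aa->; ba->; bb->b

  | bbbb => bbb => bb => b
  | babaaa => baaa => aa => ε
  | babbbaaa => bbbaaa => bbaaa => baaa => aa => ε
  | bbaaaabbaab => baaaabbaab => aaabbaab => abbaab => abaab => aab => b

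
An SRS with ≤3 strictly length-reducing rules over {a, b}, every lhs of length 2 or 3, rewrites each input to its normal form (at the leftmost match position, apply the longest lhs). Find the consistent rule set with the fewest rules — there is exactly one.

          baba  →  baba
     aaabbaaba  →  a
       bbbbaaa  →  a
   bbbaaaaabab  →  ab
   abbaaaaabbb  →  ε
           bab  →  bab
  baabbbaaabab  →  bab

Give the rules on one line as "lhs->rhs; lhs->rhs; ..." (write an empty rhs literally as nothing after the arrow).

aaa->bb; aab->; bb->a

  | baba
  | aaabbaaba => bbbbaaba => abbaaba => aaaaba => bbaba => aaba => a
  | bbbbaaa => abbaaa => aaaaa => bbaa => aaa => bb => a
  | bbbaaaaabab => abaaaaabab => abbbaabab => aabaabab => aabab => ab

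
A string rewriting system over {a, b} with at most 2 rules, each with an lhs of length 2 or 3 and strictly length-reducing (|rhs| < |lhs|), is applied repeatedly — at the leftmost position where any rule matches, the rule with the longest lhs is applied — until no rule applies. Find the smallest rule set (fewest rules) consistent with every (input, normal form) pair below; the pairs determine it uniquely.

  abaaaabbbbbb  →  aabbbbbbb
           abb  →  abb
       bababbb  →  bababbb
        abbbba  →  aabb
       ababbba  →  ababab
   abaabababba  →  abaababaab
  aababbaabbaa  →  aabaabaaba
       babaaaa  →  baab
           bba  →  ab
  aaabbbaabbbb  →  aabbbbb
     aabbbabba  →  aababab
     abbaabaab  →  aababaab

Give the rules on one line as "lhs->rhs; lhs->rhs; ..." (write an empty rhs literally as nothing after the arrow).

  | abaaaabbbbbb => abbabbbbbb => aabbbbbbb
  | abb
  | bababbb
  | abbbba => abbab => aabb

aaa->b; bba->ab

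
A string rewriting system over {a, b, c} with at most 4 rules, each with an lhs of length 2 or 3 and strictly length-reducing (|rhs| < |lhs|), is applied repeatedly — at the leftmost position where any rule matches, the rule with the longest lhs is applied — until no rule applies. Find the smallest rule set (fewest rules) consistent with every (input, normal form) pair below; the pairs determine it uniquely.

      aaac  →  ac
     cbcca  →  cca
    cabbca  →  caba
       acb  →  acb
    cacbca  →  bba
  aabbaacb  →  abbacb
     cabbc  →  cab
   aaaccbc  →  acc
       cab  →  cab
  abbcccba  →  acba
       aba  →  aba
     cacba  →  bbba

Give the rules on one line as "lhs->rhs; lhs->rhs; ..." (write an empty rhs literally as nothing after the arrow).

  | aaac => aac => ac
  | cbcca => cca
  | cabbca => caba
  | acb

aa->a; bc->; cac->bb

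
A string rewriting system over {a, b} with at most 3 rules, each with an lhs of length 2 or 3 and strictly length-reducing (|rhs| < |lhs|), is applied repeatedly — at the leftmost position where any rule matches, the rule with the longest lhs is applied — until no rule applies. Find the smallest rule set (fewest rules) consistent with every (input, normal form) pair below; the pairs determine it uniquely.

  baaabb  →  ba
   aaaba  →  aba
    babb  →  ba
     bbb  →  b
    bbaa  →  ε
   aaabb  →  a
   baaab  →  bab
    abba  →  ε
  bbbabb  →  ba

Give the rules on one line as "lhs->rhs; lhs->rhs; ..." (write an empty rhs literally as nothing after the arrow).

aa->; bb->

  | baaabb => babb => ba
  | aaaba => aba
  | babb => ba
  | bbb => b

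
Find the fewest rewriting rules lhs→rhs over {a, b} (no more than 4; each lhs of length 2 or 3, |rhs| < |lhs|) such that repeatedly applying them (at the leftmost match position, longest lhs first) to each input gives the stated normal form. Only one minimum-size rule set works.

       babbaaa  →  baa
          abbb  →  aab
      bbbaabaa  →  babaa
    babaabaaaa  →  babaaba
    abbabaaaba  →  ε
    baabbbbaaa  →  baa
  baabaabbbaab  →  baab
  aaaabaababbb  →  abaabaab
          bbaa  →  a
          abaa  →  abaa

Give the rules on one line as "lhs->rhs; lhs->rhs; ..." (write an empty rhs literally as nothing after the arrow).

  | babbaaa => baaaaa => baa
  | abbb => aab
  | bbbaabaa => babaa
  | babaabaaaa => babaaba

aaa->; abb->aa; bba->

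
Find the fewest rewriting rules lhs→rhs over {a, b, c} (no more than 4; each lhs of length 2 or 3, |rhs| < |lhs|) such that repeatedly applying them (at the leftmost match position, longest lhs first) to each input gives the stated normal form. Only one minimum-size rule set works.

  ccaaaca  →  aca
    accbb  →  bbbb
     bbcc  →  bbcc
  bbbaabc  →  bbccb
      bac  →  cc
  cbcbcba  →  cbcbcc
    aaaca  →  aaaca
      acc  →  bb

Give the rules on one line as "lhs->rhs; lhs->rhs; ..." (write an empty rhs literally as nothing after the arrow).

  | ccaaaca => caaca => aca
  | accbb => bbbb
  | bbcc
  | bbbaabc => bbcabc => bbccb

abc->cb; acc->bb; ba->c; caa->a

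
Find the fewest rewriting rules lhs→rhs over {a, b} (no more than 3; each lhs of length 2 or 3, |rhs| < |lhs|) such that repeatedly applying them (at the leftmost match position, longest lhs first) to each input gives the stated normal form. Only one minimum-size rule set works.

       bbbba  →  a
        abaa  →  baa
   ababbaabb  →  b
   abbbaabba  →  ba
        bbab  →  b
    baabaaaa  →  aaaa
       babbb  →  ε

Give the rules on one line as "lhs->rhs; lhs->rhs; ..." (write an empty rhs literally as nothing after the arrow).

ab->b; bb->

  | bbbba => bba => a
  | abaa => baa
  | ababbaabb => babbaabb => bbbaabb => baabb => babb => bbb => b
  | abbbaabba => bbbaabba => baabba => babba => bbba => ba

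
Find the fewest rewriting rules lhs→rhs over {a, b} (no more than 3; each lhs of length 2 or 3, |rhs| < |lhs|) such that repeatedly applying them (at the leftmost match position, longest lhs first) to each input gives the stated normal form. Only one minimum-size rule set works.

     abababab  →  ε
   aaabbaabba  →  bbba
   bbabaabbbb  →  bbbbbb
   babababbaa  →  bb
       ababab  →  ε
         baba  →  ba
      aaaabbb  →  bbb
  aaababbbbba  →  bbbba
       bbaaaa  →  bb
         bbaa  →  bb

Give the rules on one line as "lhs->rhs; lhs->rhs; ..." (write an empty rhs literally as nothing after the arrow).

aa->; ab->

  | abababab => ababab => abab => ab => ε
  | aaabbaabba => abbaabba => baabba => bbba
  | bbabaabbbb => bbaabbbb => bbbbbb
  | babababbaa => bababbaa => babbaa => bbaa => bb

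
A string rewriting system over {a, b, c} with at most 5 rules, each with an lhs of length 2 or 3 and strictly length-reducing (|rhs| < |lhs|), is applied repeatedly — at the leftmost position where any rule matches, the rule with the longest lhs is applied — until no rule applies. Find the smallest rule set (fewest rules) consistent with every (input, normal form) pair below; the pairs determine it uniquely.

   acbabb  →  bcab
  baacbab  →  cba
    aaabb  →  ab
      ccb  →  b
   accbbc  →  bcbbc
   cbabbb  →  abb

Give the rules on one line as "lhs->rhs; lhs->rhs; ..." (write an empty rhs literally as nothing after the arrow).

aab->; ac->b; bab->ca; cc->

  | acbabb => bbabb => bcab
  | baacbab => babbab => cabab => caca => cba
  | aaabb => ab
  | ccb => b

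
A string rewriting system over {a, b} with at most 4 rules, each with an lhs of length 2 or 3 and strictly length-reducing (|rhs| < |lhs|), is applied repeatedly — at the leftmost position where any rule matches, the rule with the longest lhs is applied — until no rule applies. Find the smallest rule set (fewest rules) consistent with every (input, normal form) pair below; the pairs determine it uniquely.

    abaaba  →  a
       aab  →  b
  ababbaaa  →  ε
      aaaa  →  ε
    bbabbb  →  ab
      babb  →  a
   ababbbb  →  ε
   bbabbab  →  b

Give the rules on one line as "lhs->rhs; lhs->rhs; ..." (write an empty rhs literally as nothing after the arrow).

  | abaaba => aaaba => aaba => ba => a
  | aab => b
  | ababbaaa => aabbaaa => bbaaa => aaa => aa => ε
  | aaaa => aaa => aa => ε

aa->; aaa->aa; ba->a; bb->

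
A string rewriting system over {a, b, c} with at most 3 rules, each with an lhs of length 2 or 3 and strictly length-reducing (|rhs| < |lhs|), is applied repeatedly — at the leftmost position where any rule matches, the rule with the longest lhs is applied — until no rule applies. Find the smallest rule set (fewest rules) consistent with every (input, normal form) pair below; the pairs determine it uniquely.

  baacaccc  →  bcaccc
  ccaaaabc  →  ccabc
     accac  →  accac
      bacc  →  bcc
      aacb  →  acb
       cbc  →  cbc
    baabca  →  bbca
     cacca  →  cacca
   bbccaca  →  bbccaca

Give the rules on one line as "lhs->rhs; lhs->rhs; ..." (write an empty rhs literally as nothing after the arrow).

aa->a; ba->b

  | baacaccc => bacaccc => bcaccc
  | ccaaaabc => ccaaabc => ccaabc => ccabc
  | accac
  | bacc => bcc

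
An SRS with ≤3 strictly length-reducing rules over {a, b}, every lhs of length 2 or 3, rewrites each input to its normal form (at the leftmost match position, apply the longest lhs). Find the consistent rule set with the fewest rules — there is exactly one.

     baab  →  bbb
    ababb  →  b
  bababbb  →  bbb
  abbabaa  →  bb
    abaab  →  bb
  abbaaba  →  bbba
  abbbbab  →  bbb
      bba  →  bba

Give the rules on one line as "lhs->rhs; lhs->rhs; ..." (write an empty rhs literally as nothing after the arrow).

  | baab => bbb
  | ababb => abb => b
  | bababbb => babbb => bbb
  | abbabaa => babaa => baa => bb

aa->b; ab->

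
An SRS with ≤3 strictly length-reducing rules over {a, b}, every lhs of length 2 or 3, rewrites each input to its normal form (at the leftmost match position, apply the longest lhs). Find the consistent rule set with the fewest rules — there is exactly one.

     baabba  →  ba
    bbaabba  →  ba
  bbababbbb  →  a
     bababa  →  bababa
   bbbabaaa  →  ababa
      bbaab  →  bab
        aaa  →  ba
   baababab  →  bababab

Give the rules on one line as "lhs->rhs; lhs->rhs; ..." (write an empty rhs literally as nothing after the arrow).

aa->b; baa->ba; bb->a

  | baabba => babba => baaa => baa => ba
  | bbaabba => aaabba => babba => baaa => baa => ba
  | bbababbbb => aababbbb => bbabbbb => aabbbb => bbbbb => abbb => aab => bb => a
  | bababa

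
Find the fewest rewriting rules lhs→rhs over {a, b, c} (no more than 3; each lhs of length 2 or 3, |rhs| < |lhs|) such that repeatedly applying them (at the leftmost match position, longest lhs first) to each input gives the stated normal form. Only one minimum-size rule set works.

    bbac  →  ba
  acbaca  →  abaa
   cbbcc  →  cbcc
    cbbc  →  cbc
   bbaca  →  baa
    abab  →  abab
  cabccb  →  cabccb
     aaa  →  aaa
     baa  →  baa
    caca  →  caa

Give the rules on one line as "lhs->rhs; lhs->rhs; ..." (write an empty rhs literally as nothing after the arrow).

  | bbac => bac => ba
  | acbaca => abaca => abaa
  | cbbcc => cbcc
  | cbbc => cbc

ac->a; bb->b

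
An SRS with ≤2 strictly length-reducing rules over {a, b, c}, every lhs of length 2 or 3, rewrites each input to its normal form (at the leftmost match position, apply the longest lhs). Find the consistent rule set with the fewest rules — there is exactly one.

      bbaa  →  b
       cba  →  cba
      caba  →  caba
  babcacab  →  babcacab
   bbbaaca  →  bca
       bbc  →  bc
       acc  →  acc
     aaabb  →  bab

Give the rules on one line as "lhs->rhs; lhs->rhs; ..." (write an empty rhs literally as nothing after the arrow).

  | bbaa => baa => bb => b
  | cba
  | caba
  | babcacab

aa->b; bb->b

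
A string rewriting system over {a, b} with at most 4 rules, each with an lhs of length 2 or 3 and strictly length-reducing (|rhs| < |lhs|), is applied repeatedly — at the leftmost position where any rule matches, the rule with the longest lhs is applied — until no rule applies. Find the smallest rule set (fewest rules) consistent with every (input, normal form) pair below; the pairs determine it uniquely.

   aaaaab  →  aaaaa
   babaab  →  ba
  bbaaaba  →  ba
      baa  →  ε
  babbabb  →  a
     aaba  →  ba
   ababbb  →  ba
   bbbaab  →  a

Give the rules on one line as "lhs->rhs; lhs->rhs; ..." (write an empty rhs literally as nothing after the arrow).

  | aaaaab => aaaaa
  | babaab => bbaab => abab => bab => ba
  | bbaaaba => abaaba => baaba => ba
  | baa => ε

ab->a; aba->ba; baa->; bba->ab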